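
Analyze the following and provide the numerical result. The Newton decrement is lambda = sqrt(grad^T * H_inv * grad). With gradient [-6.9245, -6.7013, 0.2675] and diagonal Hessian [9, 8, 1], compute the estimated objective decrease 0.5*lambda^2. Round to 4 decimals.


Step 1: H is diagonal, so H^(-1) * g = [-0.7694, -0.8377, 0.2675].
Step 2: g^T H^(-1) g = sum_i g_i^2 / H_ii
  = (-6.9245)^2/9 + (-6.7013)^2/8 + (0.2675)^2/1
  = 5.3276 + 5.6134 + 0.0716 = 11.0126
Step 3: Objective decrease = 0.5 * g^T H^(-1) g = 5.5063


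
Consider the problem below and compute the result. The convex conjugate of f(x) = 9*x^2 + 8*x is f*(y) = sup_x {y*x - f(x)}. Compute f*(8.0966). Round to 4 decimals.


f*(y) = sup_x {y*x - a*x^2 - b*x} = sup_x {(y-b)*x - a*x^2}
FOC: (y - b) - 2a*x = 0 => x* = (y - b)/(2a)
x* = (8.0966 - 8)/(2*9) = 0.0054
f*(8.0966) = (y-b)^2/(4a) = (8.0966 - 8)^2/(4*9)
= 0.0093/36 = 0.0003


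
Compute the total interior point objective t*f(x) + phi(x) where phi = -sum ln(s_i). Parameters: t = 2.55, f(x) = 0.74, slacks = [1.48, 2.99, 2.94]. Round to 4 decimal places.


Step 1: Compute log-barrier.
ln values: [0.392, 1.0953, 1.0784]
phi = -(0.392 + 1.0953 + 1.0784) = -2.5657
Step 2: Compute augmented objective.
t*f(x) = 2.55*0.74 = 1.887
Total = 1.887 - 2.5657 = -0.6787


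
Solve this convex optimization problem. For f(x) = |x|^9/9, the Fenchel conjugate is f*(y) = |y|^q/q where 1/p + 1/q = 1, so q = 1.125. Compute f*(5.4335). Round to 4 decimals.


The conjugate exponent q satisfies 1/p + 1/q = 1.
p = 9, so q = 9/(9 - 1) = 1.125
|y|^q = 5.4335^1.125 = 6.7137
f*(5.4335) = 6.7137 / 1.125 = 5.9678


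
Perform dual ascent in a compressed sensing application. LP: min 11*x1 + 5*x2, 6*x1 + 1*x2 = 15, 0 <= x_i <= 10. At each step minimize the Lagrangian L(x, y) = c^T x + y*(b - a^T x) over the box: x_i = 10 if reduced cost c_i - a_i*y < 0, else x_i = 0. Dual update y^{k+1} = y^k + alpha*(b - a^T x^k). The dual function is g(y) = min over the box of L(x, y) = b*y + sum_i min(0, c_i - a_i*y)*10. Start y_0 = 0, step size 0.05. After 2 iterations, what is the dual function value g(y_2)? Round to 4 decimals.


Dual ascent for LP: min 11*x1 + 5*x2, 6*x1 + 1*x2 = 15, 0 <= x_i <= 10
Step 1: y^k = 0.0, reduced costs: (11.0, 5.0)
  x^k = (0.0, 0.0), subgradient = b - a^T x = 15.0
  y^{k+1} = 0.0 + 0.05*15.0 = 0.75
Step 2: y^k = 0.75, reduced costs: (6.5, 4.25)
  x^k = (0.0, 0.0), subgradient = b - a^T x = 15.0
  y^{k+1} = 0.75 + 0.05*15.0 = 1.5
Dual objective at y_2 = 1.5: reduced costs (2.0, 3.5), box minimizer x = (0.0, 0.0)
g(y_2) = b*y + (c1 - a1*y)*x1 + (c2 - a2*y)*x2 = 15*1.5 + 2.0*0.0 + 3.5*0.0 = 22.5 + 0.0 + 0.0 = 22.5


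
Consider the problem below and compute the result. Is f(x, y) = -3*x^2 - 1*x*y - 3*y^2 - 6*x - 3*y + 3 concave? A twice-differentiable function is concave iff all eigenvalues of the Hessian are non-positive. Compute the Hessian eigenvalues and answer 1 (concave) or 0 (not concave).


The Hessian of f(x,y) = -3*x^2 - 1*x*y - 3*y^2 - 6*x - 3*y + 3 is:
H = [[-6, -1], [-1, -6]]
Trace = -6 - 6 = -12
Determinant = -6*-6 - (-1)^2 = 35
Discriminant = (-12)^2 - 4*35 = 4.0
Eigenvalues: lambda_1 = -7.0, lambda_2 = -5.0
The function is concave.

1


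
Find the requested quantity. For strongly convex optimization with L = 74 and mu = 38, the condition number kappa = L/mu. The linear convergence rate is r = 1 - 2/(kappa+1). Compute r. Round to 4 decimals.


Step 1: Compute the condition number.
kappa = L/mu = 74/38 = 1.9474
Step 2: Compute the convergence rate.
r = 1 - 2/(kappa + 1) = 1 - 2*mu/(L + mu) = (L - mu)/(L + mu) = 36/112 = 0.3214


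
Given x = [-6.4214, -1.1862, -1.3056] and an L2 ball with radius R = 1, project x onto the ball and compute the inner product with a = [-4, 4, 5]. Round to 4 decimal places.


Step 1: Compute ||x|| (intermediates to 6 decimals).
||x|| = sqrt((-6.4214)^2 + (-1.1862)^2 + (-1.3056)^2) = 6.659282
Step 2: Project.
Since ||x|| > R, scale = R/||x|| = 1/6.659282 = 0.150166, proj(x) = scale * x
proj(x) = [-0.964276, -0.178127, -0.196057]
Step 3: Dot product.
a^T * proj(x) = -4*(-0.964276) + 4*(-0.178127) + 5*(-0.196057) = 2.1643


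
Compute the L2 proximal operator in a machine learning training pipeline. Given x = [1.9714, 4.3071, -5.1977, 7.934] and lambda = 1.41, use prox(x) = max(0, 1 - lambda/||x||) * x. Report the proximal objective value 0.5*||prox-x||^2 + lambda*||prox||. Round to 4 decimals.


Step 1: Compute ||x||.
||x|| = 10.602
Step 2: Compute scaling factor.
scale = max(0, 1 - 1.41/10.602) = 0.867
Step 3: prox(x) = [1.7092, 3.7343, -4.5064, 6.8788]
||prox(x)|| = 9.192
Step 4: Proximal objective.
0.5*||prox-x||^2 = 0.9941
lambda*||prox|| = 12.9607
Total = 13.9547


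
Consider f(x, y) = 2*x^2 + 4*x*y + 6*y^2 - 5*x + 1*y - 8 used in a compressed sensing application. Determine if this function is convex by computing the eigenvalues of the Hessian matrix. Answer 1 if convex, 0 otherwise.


The Hessian of f(x,y) = 2*x^2 + 4*x*y + 6*y^2 - 5*x + 1*y - 8 is:
H = [[4, 4], [4, 12]]
Trace = 4 + 12 = 16
Determinant = 4*12 - (4)^2 = 32
Discriminant = (16)^2 - 4*32 = 128.0
Eigenvalues: lambda_1 = 2.3431, lambda_2 = 13.6569
The function is convex.

1


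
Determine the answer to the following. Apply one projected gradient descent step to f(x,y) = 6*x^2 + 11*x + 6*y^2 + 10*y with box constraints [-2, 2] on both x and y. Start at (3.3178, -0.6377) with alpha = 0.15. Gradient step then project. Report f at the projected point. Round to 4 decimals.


Step 1: Compute gradient at (3.3178, -0.6377).
grad_x = 2*6*3.3178 + 11 = 50.8136
grad_y = 2*6*-0.6377 + 10 = 2.3476
Step 2: Gradient step.
x_raw = 3.3178 - 0.15*50.8136 = -4.3042
y_raw = -0.6377 - 0.15*2.3476 = -0.9898
Step 3: Project onto [-2, 2].
x_proj = clip(-4.3042) = -2.0
y_proj = clip(-0.9898) = -0.9898
Step 4: Evaluate f.
f(-2.0, -0.9898) = -2.0197


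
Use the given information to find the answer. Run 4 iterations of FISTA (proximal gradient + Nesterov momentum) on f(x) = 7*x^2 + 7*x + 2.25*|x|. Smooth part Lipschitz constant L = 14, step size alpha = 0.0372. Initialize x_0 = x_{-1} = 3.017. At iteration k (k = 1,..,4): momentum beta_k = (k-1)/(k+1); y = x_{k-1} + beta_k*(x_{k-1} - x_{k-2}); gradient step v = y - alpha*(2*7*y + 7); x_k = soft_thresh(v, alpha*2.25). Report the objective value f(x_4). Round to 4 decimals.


FISTA on f(x) = 7*x^2 + 7*x + 2.25*|x|
L = 14, alpha = 0.0372
Iteration 1: beta = 0.0, y = 3.017 + 0.0*(3.017 - 3.017) = 3.017
  grad(y) = 49.238, v = y - alpha*grad = 1.1853
  prox(v) = soft_thresh(1.1853, 0.0837) = 1.1016
Iteration 2: beta = 0.3333, y = 1.1016 + 0.3333*(1.1016 - 3.017) = 0.4632
  grad(y) = 13.4847, v = y - alpha*grad = -0.0384
  prox(v) = soft_thresh(-0.0384, 0.0837) = 0.0
Iteration 3: beta = 0.5, y = 0.0 + 0.5*(0.0 - 1.1016) = -0.5508
  grad(y) = -0.7115, v = y - alpha*grad = -0.5244
  prox(v) = soft_thresh(-0.5244, 0.0837) = -0.4407
Iteration 4: beta = 0.6, y = -0.4407 + 0.6*(-0.4407 - 0.0) = -0.705
  grad(y) = -2.8707, v = y - alpha*grad = -0.5983
  prox(v) = soft_thresh(-0.5983, 0.0837) = -0.5146
f(x_4) = 7*(-0.5146)^2 + 7*(-0.5146) + 2.25*|-0.5146| = -0.5908


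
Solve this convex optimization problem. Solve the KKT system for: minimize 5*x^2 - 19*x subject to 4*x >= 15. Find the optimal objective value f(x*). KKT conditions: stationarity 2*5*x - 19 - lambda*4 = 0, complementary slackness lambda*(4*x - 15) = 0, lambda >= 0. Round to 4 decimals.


Step 1: Try lambda = 0 (constraint inactive).
x_unc = 19/(2*5) = 1.9
Check: 4*1.9 = 7.6 < 15 -- violated!
Step 2: Constraint must be active: 4*x = 15
x* = 15/4 = 3.75
lambda = (2*5*3.75 - 19)/4 = 4.625
Step 3: Compute optimal value.
f(x*) = 5*3.75^2 - 19*3.75 = -0.9375


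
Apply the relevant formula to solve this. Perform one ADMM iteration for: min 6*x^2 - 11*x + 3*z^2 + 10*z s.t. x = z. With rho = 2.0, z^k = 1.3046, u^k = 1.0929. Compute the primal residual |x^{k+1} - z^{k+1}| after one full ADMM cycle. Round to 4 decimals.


ADMM iteration with rho = 2.0, z^k = 1.3046, u^k = 1.0929
Step 1: x-update.
Minimize 6*x^2 - 11*x + (2.0/2)*(x - 1.3046 + 1.0929)^2
FOC: (2*6 + 2.0)*x = 11 + 2.0*(1.3046 - 1.0929)
x^{k+1} = 0.816
Step 2: z-update.
Minimize 3*z^2 + 10*z + (2.0/2)*(0.816 - z + 1.0929)^2
FOC: (2*3 + 2.0)*z = -10 + 2.0*(0.816 + 1.0929)
z^{k+1} = -0.7728
Step 3: u-update.
u^{k+1} = 1.0929 + 0.816 + 0.7728 = 2.6816
Step 4: Primal residual = |0.816 + 0.7728| = 1.5887


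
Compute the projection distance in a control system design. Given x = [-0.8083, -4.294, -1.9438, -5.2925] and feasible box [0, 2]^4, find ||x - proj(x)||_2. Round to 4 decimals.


Project each component onto [0, 2].
clip(-0.8083) = 0.0, clip(-4.294) = 0.0, clip(-1.9438) = 0.0, clip(-5.2925) = 0.0
Projection = [0.0, 0.0, 0.0, 0.0]
Squared diffs: [0.6533, 18.4384, 3.7784, 28.0106]
Distance = sqrt(50.8807) = 7.1331


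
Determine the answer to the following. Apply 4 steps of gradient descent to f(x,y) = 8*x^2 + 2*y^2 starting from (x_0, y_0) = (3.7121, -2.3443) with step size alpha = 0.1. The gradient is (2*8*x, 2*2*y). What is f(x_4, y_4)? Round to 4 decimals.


Gradient descent on f(x,y) = 8*x^2 + 2*y^2.
Starting point: (3.7121, -2.3443), alpha = 0.1
Step 1: grad_x = 2*8*3.7121 = 59.3936, grad_y = 2*2*-2.3443 = -9.3772
  x_1 = 3.7121 - 0.1*59.3936 = -2.2273
  y_1 = -2.3443 - 0.1*-9.3772 = -1.4066
Step 2: grad_x = 2*8*-2.2273 = -35.6362, grad_y = 2*2*-1.4066 = -5.6263
  x_2 = -2.2273 - 0.1*-35.6362 = 1.3364
  y_2 = -1.4066 - 0.1*-5.6263 = -0.8439
Step 3: grad_x = 2*8*1.3364 = 21.3817, grad_y = 2*2*-0.8439 = -3.3758
  x_3 = 1.3364 - 0.1*21.3817 = -0.8018
  y_3 = -0.8439 - 0.1*-3.3758 = -0.5064
Step 4: grad_x = 2*8*-0.8018 = -12.829, grad_y = 2*2*-0.5064 = -2.0255
  x_4 = -0.8018 - 0.1*-12.829 = 0.4811
  y_4 = -0.5064 - 0.1*-2.0255 = -0.3038
f(0.4811, -0.3038) = 8*0.4811^2 + 2*(-0.3038)^2 = 2.0362


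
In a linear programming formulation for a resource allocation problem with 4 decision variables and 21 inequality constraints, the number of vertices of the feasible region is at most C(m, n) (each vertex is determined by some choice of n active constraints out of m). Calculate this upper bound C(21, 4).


Each vertex corresponds to some choice of n active constraints out of m, so the number of vertices is at most C(m, n) = m! / (n!(m-n)!).
m = 21, n = 4
Numerator: 21 * 20 * 19 * 18
Denominator: 4! = 24
C(21, 4) = 5985


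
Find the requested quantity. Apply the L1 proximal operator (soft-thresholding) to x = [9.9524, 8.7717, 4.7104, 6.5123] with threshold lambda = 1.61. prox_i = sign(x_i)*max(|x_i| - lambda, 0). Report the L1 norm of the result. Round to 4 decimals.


Soft-thresholding with lambda = 1.61:
prox(9.9524) = sign(9.9524)*max(|9.9524| - 1.61, 0) = 8.3424
prox(8.7717) = sign(8.7717)*max(|8.7717| - 1.61, 0) = 7.1617
prox(4.7104) = sign(4.7104)*max(|4.7104| - 1.61, 0) = 3.1004
prox(6.5123) = sign(6.5123)*max(|6.5123| - 1.61, 0) = 4.9023
prox(x) = [8.3424, 7.1617, 3.1004, 4.9023]
||prox(x)||_1 = 8.3424 + 7.1617 + 3.1004 + 4.9023 = 23.5068


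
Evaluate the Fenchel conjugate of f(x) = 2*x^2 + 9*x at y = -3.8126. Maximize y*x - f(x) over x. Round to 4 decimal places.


f*(y) = sup_x {y*x - a*x^2 - b*x} = sup_x {(y-b)*x - a*x^2}
FOC: (y - b) - 2a*x = 0 => x* = (y - b)/(2a)
x* = (-3.8126 - 9)/(2*2) = -3.2032
f*(-3.8126) = (y-b)^2/(4a) = (-3.8126 - 9)^2/(4*2)
= 164.1627/8 = 20.5203


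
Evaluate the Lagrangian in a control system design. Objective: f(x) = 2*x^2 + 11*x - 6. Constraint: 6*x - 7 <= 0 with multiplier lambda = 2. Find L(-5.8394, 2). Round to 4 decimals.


Step 1: Evaluate f(x).
f(-5.8394) = 2*(-5.8394)^2 + 11*(-5.8394) - 6 = -2.0362
Step 2: Evaluate g(x).
g(-5.8394) = 6*-5.8394 - 7 = -42.0364
Step 3: Compute Lagrangian.
L = -2.0362 + 2*-42.0364 = -86.109


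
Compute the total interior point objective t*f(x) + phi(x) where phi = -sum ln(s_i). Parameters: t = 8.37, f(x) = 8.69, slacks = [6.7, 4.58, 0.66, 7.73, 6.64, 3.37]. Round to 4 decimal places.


Step 1: Compute log-barrier.
ln values: [1.9021, 1.5217, -0.4155, 2.0451, 1.8931, 1.2149]
phi = -(1.9021 + 1.5217 - 0.4155 + 2.0451 + 1.8931 + 1.2149) = -8.1614
Step 2: Compute augmented objective.
t*f(x) = 8.37*8.69 = 72.7353
Total = 72.7353 - 8.1614 = 64.5739


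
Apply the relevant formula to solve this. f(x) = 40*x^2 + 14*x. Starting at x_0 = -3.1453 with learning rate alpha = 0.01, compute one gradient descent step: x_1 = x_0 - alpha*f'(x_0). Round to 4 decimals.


We compute the gradient at x_0 and apply the update.
f'(x) = 80*x + 14
f'(-3.1453) = 80*-3.1453 + 14 = -237.624
x_1 = -3.1453 - 0.01*-237.624 = -0.7691


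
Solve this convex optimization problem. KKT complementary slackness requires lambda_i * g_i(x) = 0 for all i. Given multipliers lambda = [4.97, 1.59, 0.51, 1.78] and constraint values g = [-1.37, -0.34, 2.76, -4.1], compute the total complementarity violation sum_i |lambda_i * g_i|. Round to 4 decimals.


KKT complementary slackness check:
lambda_1 * g_1 = 4.97 * -1.37 = -6.8089
lambda_2 * g_2 = 1.59 * -0.34 = -0.5406
lambda_3 * g_3 = 0.51 * 2.76 = 1.4076
lambda_4 * g_4 = 1.78 * -4.1 = -7.298
Total violation = 6.8089 + 0.5406 + 1.4076 + 7.298 = 16.0551


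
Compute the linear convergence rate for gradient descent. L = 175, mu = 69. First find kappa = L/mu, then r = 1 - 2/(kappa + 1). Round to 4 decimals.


Step 1: Compute the condition number.
kappa = L/mu = 175/69 = 2.5362
Step 2: Compute the convergence rate.
r = 1 - 2/(kappa + 1) = 1 - 2*mu/(L + mu) = (L - mu)/(L + mu) = 106/244 = 0.4344


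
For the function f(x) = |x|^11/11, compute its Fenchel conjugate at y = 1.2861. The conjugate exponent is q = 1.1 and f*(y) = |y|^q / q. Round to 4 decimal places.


The conjugate exponent q satisfies 1/p + 1/q = 1.
p = 11, so q = 11/(11 - 1) = 1.1
|y|^q = 1.2861^1.1 = 1.3189
f*(1.2861) = 1.3189 / 1.1 = 1.199


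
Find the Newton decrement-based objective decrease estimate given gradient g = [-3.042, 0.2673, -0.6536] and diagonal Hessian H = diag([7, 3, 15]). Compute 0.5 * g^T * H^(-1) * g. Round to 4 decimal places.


Step 1: H is diagonal, so H^(-1) * g = [-0.4346, 0.0891, -0.0436].
Step 2: g^T H^(-1) g = sum_i g_i^2 / H_ii
  = (-3.042)^2/7 + (0.2673)^2/3 + (-0.6536)^2/15
  = 1.322 + 0.0238 + 0.0285 = 1.3743
Step 3: Objective decrease = 0.5 * g^T H^(-1) g = 0.6871


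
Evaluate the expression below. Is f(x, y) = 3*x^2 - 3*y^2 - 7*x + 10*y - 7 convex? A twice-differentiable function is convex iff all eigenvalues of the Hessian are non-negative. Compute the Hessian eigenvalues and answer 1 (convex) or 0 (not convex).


The Hessian of f(x,y) = 3*x^2 - 3*y^2 - 7*x + 10*y - 7 is:
H = [[6, 0], [0, -6]]
Trace = 6 - 6 = 0
Determinant = 6*-6 - (0)^2 = -36
Discriminant = (0)^2 - 4*-36 = 144.0
Eigenvalues: lambda_1 = -6.0, lambda_2 = 6.0
The function is not convex.

0


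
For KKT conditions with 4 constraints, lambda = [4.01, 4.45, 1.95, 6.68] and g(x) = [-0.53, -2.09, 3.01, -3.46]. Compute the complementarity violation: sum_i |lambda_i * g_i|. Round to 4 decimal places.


KKT complementary slackness check:
lambda_1 * g_1 = 4.01 * -0.53 = -2.1253
lambda_2 * g_2 = 4.45 * -2.09 = -9.3005
lambda_3 * g_3 = 1.95 * 3.01 = 5.8695
lambda_4 * g_4 = 6.68 * -3.46 = -23.1128
Total violation = 2.1253 + 9.3005 + 5.8695 + 23.1128 = 40.4081


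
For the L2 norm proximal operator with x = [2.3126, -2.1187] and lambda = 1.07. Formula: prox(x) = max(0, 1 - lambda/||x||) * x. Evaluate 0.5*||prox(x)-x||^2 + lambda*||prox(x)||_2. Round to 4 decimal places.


Step 1: Compute ||x||.
||x|| = 3.1364
Step 2: Compute scaling factor.
scale = max(0, 1 - 1.07/3.1364) = 0.6588
Step 3: prox(x) = [1.5236, -1.3959]
||prox(x)|| = 2.0664
Step 4: Proximal objective.
0.5*||prox-x||^2 = 0.5725
lambda*||prox|| = 2.211
Total = 2.7835


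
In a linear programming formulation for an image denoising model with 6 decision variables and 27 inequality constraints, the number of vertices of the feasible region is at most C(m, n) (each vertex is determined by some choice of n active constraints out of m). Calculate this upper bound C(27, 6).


Each vertex corresponds to some choice of n active constraints out of m, so the number of vertices is at most C(m, n) = m! / (n!(m-n)!).
m = 27, n = 6
Numerator: 27 * 26 * 25 * 24 * 23 * 22
Denominator: 6! = 720
C(27, 6) = 296010


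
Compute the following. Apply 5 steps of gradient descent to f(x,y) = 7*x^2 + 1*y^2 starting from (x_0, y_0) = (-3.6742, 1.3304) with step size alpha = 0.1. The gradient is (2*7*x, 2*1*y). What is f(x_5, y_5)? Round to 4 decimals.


Gradient descent on f(x,y) = 7*x^2 + 1*y^2.
Starting point: (-3.6742, 1.3304), alpha = 0.1
Step 1: grad_x = 2*7*-3.6742 = -51.4388, grad_y = 2*1*1.3304 = 2.6608
  x_1 = -3.6742 - 0.1*-51.4388 = 1.4697
  y_1 = 1.3304 - 0.1*2.6608 = 1.0643
Step 2: grad_x = 2*7*1.4697 = 20.5755, grad_y = 2*1*1.0643 = 2.1286
  x_2 = 1.4697 - 0.1*20.5755 = -0.5879
  y_2 = 1.0643 - 0.1*2.1286 = 0.8515
Step 3: grad_x = 2*7*-0.5879 = -8.2302, grad_y = 2*1*0.8515 = 1.7029
  x_3 = -0.5879 - 0.1*-8.2302 = 0.2351
  y_3 = 0.8515 - 0.1*1.7029 = 0.6812
Step 4: grad_x = 2*7*0.2351 = 3.2921, grad_y = 2*1*0.6812 = 1.3623
  x_4 = 0.2351 - 0.1*3.2921 = -0.0941
  y_4 = 0.6812 - 0.1*1.3623 = 0.5449
Step 5: grad_x = 2*7*-0.0941 = -1.3168, grad_y = 2*1*0.5449 = 1.0899
  x_5 = -0.0941 - 0.1*-1.3168 = 0.0376
  y_5 = 0.5449 - 0.1*1.0899 = 0.4359
f(0.0376, 0.4359) = 7*0.0376^2 + 1*0.4359^2 = 0.2


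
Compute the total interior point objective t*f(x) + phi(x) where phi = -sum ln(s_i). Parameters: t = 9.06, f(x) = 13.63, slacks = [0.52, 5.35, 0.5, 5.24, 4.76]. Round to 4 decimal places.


Step 1: Compute log-barrier.
ln values: [-0.6539, 1.6771, -0.6931, 1.6563, 1.5602]
phi = -(-0.6539 + 1.6771 - 0.6931 + 1.6563 + 1.5602) = -3.5466
Step 2: Compute augmented objective.
t*f(x) = 9.06*13.63 = 123.4878
Total = 123.4878 - 3.5466 = 119.9412


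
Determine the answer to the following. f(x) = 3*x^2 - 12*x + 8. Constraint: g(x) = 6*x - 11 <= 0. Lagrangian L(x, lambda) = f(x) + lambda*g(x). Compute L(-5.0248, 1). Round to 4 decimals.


Step 1: Evaluate f(x).
f(-5.0248) = 3*(-5.0248)^2 - 12*(-5.0248) + 8 = 144.0434
Step 2: Evaluate g(x).
g(-5.0248) = 6*-5.0248 - 11 = -41.1488
Step 3: Compute Lagrangian.
L = 144.0434 + 1*-41.1488 = 102.8946


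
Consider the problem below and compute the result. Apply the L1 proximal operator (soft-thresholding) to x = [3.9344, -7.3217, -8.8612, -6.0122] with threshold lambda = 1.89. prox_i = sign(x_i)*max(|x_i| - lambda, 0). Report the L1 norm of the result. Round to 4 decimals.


Soft-thresholding with lambda = 1.89:
prox(3.9344) = sign(3.9344)*max(|3.9344| - 1.89, 0) = 2.0444
prox(-7.3217) = sign(-7.3217)*max(|-7.3217| - 1.89, 0) = -5.4317
prox(-8.8612) = sign(-8.8612)*max(|-8.8612| - 1.89, 0) = -6.9712
prox(-6.0122) = sign(-6.0122)*max(|-6.0122| - 1.89, 0) = -4.1222
prox(x) = [2.0444, -5.4317, -6.9712, -4.1222]
||prox(x)||_1 = 2.0444 + 5.4317 + 6.9712 + 4.1222 = 18.5695


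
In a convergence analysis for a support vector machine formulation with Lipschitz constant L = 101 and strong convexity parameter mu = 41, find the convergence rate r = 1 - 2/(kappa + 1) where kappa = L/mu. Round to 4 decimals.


Step 1: Compute the condition number.
kappa = L/mu = 101/41 = 2.4634
Step 2: Compute the convergence rate.
r = 1 - 2/(kappa + 1) = 1 - 2*mu/(L + mu) = (L - mu)/(L + mu) = 60/142 = 0.4225


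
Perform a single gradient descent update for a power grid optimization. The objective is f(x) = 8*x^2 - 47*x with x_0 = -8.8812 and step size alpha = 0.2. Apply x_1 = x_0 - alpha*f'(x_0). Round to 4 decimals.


We compute the gradient at x_0 and apply the update.
f'(x) = 16*x - 47
f'(-8.8812) = 16*-8.8812 - 47 = -189.0992
x_1 = -8.8812 - 0.2*-189.0992 = 28.9386


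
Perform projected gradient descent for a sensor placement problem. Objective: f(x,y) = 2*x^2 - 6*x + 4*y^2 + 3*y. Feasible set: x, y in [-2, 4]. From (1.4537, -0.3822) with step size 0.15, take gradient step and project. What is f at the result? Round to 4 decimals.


Step 1: Compute gradient at (1.4537, -0.3822).
grad_x = 2*2*1.4537 - 6 = -0.1852
grad_y = 2*4*-0.3822 + 3 = -0.0576
Step 2: Gradient step.
x_raw = 1.4537 - 0.15*-0.1852 = 1.4815
y_raw = -0.3822 - 0.15*-0.0576 = -0.3736
Step 3: Project onto [-2, 4].
x_proj = clip(1.4815) = 1.4815
y_proj = clip(-0.3736) = -0.3736
Step 4: Evaluate f.
f(1.4815, -0.3736) = -5.0618


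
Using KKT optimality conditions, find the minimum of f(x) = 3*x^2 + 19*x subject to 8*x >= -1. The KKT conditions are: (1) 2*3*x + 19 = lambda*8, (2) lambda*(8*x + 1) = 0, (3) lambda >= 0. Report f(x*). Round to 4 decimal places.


Step 1: Try lambda = 0 (constraint inactive).
x_unc = -19/(2*3) = -3.1667
Check: 8*-3.1667 = -25.3336 < -1 -- violated!
Step 2: Constraint must be active: 8*x = -1
x* = -1/8 = -0.125
lambda = (2*3*(-0.125) + 19)/8 = 2.2813
Step 3: Compute optimal value.
f(x*) = 3*(-0.125)^2 + 19*(-0.125) = -2.3281


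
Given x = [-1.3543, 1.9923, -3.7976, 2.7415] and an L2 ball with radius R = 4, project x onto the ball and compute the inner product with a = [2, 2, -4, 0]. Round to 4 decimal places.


Step 1: Compute ||x|| (intermediates to 6 decimals).
||x|| = sqrt((-1.3543)^2 + 1.9923^2 + (-3.7976)^2 + 2.7415^2) = 5.26697
Step 2: Project.
Since ||x|| > R, scale = R/||x|| = 4/5.26697 = 0.75945, proj(x) = scale * x
proj(x) = [-1.028523, 1.513052, -2.884087, 2.082032]
Step 3: Dot product.
a^T * proj(x) = 2*(-1.028523) + 2*1.513052 - 4*(-2.884087) + 0*2.082032 = 12.5054


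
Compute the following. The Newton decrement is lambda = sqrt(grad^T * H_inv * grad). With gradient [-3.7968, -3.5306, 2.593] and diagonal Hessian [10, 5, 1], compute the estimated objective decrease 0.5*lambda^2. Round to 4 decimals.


Step 1: H is diagonal, so H^(-1) * g = [-0.3797, -0.7061, 2.593].
Step 2: g^T H^(-1) g = sum_i g_i^2 / H_ii
  = (-3.7968)^2/10 + (-3.5306)^2/5 + (2.593)^2/1
  = 1.4416 + 2.493 + 6.7236 = 10.6582
Step 3: Objective decrease = 0.5 * g^T H^(-1) g = 5.3291


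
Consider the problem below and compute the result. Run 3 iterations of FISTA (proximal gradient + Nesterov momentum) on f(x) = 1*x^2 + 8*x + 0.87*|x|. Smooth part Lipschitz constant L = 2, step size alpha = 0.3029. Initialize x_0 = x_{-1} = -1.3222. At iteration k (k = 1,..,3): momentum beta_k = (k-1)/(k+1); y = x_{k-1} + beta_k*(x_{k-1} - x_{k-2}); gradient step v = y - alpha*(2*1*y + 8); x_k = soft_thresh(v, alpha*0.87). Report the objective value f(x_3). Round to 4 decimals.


FISTA on f(x) = 1*x^2 + 8*x + 0.87*|x|
L = 2, alpha = 0.3029
Iteration 1: beta = 0.0, y = -1.3222 + 0.0*(-1.3222 + 1.3222) = -1.3222
  grad(y) = 5.3556, v = y - alpha*grad = -2.9444
  prox(v) = soft_thresh(-2.9444, 0.2635) = -2.6809
Iteration 2: beta = 0.3333, y = -2.6809 + 0.3333*(-2.6809 + 1.3222) = -3.1338
  grad(y) = 1.7324, v = y - alpha*grad = -3.6585
  prox(v) = soft_thresh(-3.6585, 0.2635) = -3.395
Iteration 3: beta = 0.5, y = -3.395 + 0.5*(-3.395 + 2.6809) = -3.7521
  grad(y) = 0.4958, v = y - alpha*grad = -3.9023
  prox(v) = soft_thresh(-3.9023, 0.2635) = -3.6387
f(x_3) = 1*(-3.6387)^2 + 8*(-3.6387) + 0.87*|-3.6387| = -12.7038


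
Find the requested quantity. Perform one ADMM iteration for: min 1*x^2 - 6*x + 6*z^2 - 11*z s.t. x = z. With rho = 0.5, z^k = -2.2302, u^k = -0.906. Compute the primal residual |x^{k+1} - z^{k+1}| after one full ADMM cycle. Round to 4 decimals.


ADMM iteration with rho = 0.5, z^k = -2.2302, u^k = -0.906
Step 1: x-update.
Minimize 1*x^2 - 6*x + (0.5/2)*(x + 2.2302 - 0.906)^2
FOC: (2*1 + 0.5)*x = 6 + 0.5*(-2.2302 + 0.906)
x^{k+1} = 2.1352
Step 2: z-update.
Minimize 6*z^2 - 11*z + (0.5/2)*(2.1352 - z - 0.906)^2
FOC: (2*6 + 0.5)*z = 11 + 0.5*(2.1352 - 0.906)
z^{k+1} = 0.9292
Step 3: u-update.
u^{k+1} = -0.906 + 2.1352 - 0.9292 = 0.3
Step 4: Primal residual = |2.1352 - 0.9292| = 1.206


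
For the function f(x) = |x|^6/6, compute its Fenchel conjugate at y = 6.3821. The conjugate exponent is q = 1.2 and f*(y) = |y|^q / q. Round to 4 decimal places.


The conjugate exponent q satisfies 1/p + 1/q = 1.
p = 6, so q = 6/(6 - 1) = 1.2
|y|^q = 6.3821^1.2 = 9.2461
f*(6.3821) = 9.2461 / 1.2 = 7.705


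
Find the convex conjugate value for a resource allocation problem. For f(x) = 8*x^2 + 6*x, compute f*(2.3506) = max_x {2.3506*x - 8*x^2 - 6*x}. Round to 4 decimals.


f*(y) = sup_x {y*x - a*x^2 - b*x} = sup_x {(y-b)*x - a*x^2}
FOC: (y - b) - 2a*x = 0 => x* = (y - b)/(2a)
x* = (2.3506 - 6)/(2*8) = -0.2281
f*(2.3506) = (y-b)^2/(4a) = (2.3506 - 6)^2/(4*8)
= 13.3181/32 = 0.4162


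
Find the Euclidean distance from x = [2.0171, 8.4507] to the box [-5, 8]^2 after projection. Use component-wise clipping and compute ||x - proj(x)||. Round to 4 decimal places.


Project each component onto [-5, 8].
clip(2.0171) = 2.0171, clip(8.4507) = 8.0
Projection = [2.0171, 8.0]
Squared diffs: [0.0, 0.2031]
Distance = sqrt(0.2031) = 0.4507


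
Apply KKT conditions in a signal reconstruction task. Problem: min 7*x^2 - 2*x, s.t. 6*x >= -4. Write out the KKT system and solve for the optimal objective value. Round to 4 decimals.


Step 1: Try lambda = 0 (constraint inactive).
Stationarity: 2*7*x - 2 = 0
x* = 2/(2*7) = 1/7 = 0.1429 (rounded; the exact value 1/7 is used below)
Check constraint: 6*0.1429 = 0.8574 >= -4 -- satisfied.
Step 2: Compute optimal value.
f(x*) = 7*(1/7)^2 - 2*(1/7) = -0.1429


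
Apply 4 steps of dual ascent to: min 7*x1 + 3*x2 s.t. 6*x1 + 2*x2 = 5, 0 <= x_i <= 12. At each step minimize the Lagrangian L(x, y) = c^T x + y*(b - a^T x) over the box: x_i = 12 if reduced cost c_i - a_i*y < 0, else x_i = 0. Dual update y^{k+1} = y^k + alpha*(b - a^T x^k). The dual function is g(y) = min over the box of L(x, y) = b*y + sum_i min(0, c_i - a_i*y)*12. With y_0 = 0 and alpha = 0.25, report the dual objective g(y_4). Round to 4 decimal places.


Dual ascent for LP: min 7*x1 + 3*x2, 6*x1 + 2*x2 = 5, 0 <= x_i <= 12
Step 1: y^k = 0.0, reduced costs: (7.0, 3.0)
  x^k = (0.0, 0.0), subgradient = b - a^T x = 5.0
  y^{k+1} = 0.0 + 0.25*5.0 = 1.25
Step 2: y^k = 1.25, reduced costs: (-0.5, 0.5)
  x^k = (12.0, 0.0), subgradient = b - a^T x = -67.0
  y^{k+1} = 1.25 + 0.25*-67.0 = -15.5
Step 3: y^k = -15.5, reduced costs: (100.0, 34.0)
  x^k = (0.0, 0.0), subgradient = b - a^T x = 5.0
  y^{k+1} = -15.5 + 0.25*5.0 = -14.25
Step 4: y^k = -14.25, reduced costs: (92.5, 31.5)
  x^k = (0.0, 0.0), subgradient = b - a^T x = 5.0
  y^{k+1} = -14.25 + 0.25*5.0 = -13.0
Dual objective at y_4 = -13.0: reduced costs (85.0, 29.0), box minimizer x = (0.0, 0.0)
g(y_4) = b*y + (c1 - a1*y)*x1 + (c2 - a2*y)*x2 = 5*(-13.0) + 85.0*0.0 + 29.0*0.0 = -65.0 + 0.0 + 0.0 = -65.0


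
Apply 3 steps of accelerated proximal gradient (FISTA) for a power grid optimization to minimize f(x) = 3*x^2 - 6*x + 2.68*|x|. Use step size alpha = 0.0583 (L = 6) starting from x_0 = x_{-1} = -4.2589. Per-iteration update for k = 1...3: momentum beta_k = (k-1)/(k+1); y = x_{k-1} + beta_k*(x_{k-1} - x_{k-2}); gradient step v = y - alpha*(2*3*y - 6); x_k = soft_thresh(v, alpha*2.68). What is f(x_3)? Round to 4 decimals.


FISTA on f(x) = 3*x^2 - 6*x + 2.68*|x|
L = 6, alpha = 0.0583
Iteration 1: beta = 0.0, y = -4.2589 + 0.0*(-4.2589 + 4.2589) = -4.2589
  grad(y) = -31.5534, v = y - alpha*grad = -2.4193
  prox(v) = soft_thresh(-2.4193, 0.1562) = -2.2631
Iteration 2: beta = 0.3333, y = -2.2631 + 0.3333*(-2.2631 + 4.2589) = -1.5978
  grad(y) = -15.5869, v = y - alpha*grad = -0.6891
  prox(v) = soft_thresh(-0.6891, 0.1562) = -0.5329
Iteration 3: beta = 0.5, y = -0.5329 + 0.5*(-0.5329 + 2.2631) = 0.3323
  grad(y) = -4.0065, v = y - alpha*grad = 0.5658
  prox(v) = soft_thresh(0.5658, 0.1562) = 0.4096
f(x_3) = 3*0.4096^2 - 6*0.4096 + 2.68*|0.4096| = -0.8565


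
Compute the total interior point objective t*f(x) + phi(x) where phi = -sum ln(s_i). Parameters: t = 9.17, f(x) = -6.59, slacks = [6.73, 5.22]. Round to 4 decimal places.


Step 1: Compute log-barrier.
ln values: [1.9066, 1.6525]
phi = -(1.9066 + 1.6525) = -3.5591
Step 2: Compute augmented objective.
t*f(x) = 9.17*-6.59 = -60.4303
Total = -60.4303 - 3.5591 = -63.9894


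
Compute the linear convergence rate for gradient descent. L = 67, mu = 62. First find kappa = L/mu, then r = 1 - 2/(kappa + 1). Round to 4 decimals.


Step 1: Compute the condition number.
kappa = L/mu = 67/62 = 1.0806
Step 2: Compute the convergence rate.
r = 1 - 2/(kappa + 1) = 1 - 2*mu/(L + mu) = (L - mu)/(L + mu) = 5/129 = 0.0388


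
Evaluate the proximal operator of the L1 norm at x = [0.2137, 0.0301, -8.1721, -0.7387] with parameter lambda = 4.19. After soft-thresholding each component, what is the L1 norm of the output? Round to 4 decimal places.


Soft-thresholding with lambda = 4.19:
prox(0.2137) = sign(0.2137)*max(|0.2137| - 4.19, 0) = 0.0
prox(0.0301) = sign(0.0301)*max(|0.0301| - 4.19, 0) = 0.0
prox(-8.1721) = sign(-8.1721)*max(|-8.1721| - 4.19, 0) = -3.9821
prox(-0.7387) = sign(-0.7387)*max(|-0.7387| - 4.19, 0) = 0.0
prox(x) = [0.0, 0.0, -3.9821, 0.0]
||prox(x)||_1 = 0.0 + 0.0 + 3.9821 + 0.0 = 3.9821


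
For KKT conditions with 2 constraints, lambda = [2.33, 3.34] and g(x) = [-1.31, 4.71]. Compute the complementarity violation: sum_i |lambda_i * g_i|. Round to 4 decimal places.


KKT complementary slackness check:
lambda_1 * g_1 = 2.33 * -1.31 = -3.0523
lambda_2 * g_2 = 3.34 * 4.71 = 15.7314
Total violation = 3.0523 + 15.7314 = 18.7837


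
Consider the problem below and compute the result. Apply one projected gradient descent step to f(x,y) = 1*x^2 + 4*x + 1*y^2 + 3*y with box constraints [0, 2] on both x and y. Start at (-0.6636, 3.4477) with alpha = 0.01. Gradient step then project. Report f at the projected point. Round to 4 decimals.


Step 1: Compute gradient at (-0.6636, 3.4477).
grad_x = 2*1*-0.6636 + 4 = 2.6728
grad_y = 2*1*3.4477 + 3 = 9.8954
Step 2: Gradient step.
x_raw = -0.6636 - 0.01*2.6728 = -0.6903
y_raw = 3.4477 - 0.01*9.8954 = 3.3487
Step 3: Project onto [0, 2].
x_proj = clip(-0.6903) = 0.0
y_proj = clip(3.3487) = 2.0
Step 4: Evaluate f.
f(0.0, 2.0) = 10.0


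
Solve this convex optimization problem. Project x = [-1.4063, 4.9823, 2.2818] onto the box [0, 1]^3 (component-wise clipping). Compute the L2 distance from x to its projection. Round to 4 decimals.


Project each component onto [0, 1].
clip(-1.4063) = 0.0, clip(4.9823) = 1.0, clip(2.2818) = 1.0
Projection = [0.0, 1.0, 1.0]
Squared diffs: [1.9777, 15.8587, 1.643]
Distance = sqrt(19.4794) = 4.4135


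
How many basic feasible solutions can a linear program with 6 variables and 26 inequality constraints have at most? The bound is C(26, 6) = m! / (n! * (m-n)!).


Each vertex corresponds to some choice of n active constraints out of m, so the number of vertices is at most C(m, n) = m! / (n!(m-n)!).
m = 26, n = 6
Numerator: 26 * 25 * 24 * 23 * 22 * 21
Denominator: 6! = 720
C(26, 6) = 230230


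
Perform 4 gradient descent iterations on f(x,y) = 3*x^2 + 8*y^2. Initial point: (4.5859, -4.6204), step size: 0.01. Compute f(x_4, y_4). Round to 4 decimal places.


Gradient descent on f(x,y) = 3*x^2 + 8*y^2.
Starting point: (4.5859, -4.6204), alpha = 0.01
Step 1: grad_x = 2*3*4.5859 = 27.5154, grad_y = 2*8*-4.6204 = -73.9264
  x_1 = 4.5859 - 0.01*27.5154 = 4.3107
  y_1 = -4.6204 - 0.01*-73.9264 = -3.8811
Step 2: grad_x = 2*3*4.3107 = 25.8645, grad_y = 2*8*-3.8811 = -62.0982
  x_2 = 4.3107 - 0.01*25.8645 = 4.0521
  y_2 = -3.8811 - 0.01*-62.0982 = -3.2602
Step 3: grad_x = 2*3*4.0521 = 24.3126, grad_y = 2*8*-3.2602 = -52.1625
  x_3 = 4.0521 - 0.01*24.3126 = 3.809
  y_3 = -3.2602 - 0.01*-52.1625 = -2.7385
Step 4: grad_x = 2*3*3.809 = 22.8539, grad_y = 2*8*-2.7385 = -43.8165
  x_4 = 3.809 - 0.01*22.8539 = 3.5804
  y_4 = -2.7385 - 0.01*-43.8165 = -2.3004
f(3.5804, -2.3004) = 3*3.5804^2 + 8*(-2.3004)^2 = 80.792


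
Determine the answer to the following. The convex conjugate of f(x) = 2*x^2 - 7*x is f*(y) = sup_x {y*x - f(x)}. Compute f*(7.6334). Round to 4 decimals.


f*(y) = sup_x {y*x - a*x^2 - b*x} = sup_x {(y-b)*x - a*x^2}
FOC: (y - b) - 2a*x = 0 => x* = (y - b)/(2a)
x* = (7.6334 + 7)/(2*2) = 3.6584
f*(7.6334) = (y-b)^2/(4a) = (7.6334 + 7)^2/(4*2)
= 214.1364/8 = 26.767


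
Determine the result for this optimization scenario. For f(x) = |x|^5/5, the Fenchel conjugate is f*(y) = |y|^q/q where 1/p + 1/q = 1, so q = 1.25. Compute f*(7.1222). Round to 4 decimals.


The conjugate exponent q satisfies 1/p + 1/q = 1.
p = 5, so q = 5/(5 - 1) = 1.25
|y|^q = 7.1222^1.25 = 11.635
f*(7.1222) = 11.635 / 1.25 = 9.308


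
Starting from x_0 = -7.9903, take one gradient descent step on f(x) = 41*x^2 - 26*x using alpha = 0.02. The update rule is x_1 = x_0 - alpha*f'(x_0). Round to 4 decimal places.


We compute the gradient at x_0 and apply the update.
f'(x) = 82*x - 26
f'(-7.9903) = 82*-7.9903 - 26 = -681.2046
x_1 = -7.9903 - 0.02*-681.2046 = 5.6338


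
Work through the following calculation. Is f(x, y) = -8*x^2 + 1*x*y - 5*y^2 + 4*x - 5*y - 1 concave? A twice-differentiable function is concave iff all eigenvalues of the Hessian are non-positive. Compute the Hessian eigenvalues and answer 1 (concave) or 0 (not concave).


The Hessian of f(x,y) = -8*x^2 + 1*x*y - 5*y^2 + 4*x - 5*y - 1 is:
H = [[-16, 1], [1, -10]]
Trace = -16 - 10 = -26
Determinant = -16*-10 - (1)^2 = 159
Discriminant = (-26)^2 - 4*159 = 40.0
Eigenvalues: lambda_1 = -16.1623, lambda_2 = -9.8377
The function is concave.

1


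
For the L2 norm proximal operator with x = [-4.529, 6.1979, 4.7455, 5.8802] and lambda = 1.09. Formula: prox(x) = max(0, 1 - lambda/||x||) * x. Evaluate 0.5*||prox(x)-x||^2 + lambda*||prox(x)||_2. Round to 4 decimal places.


Step 1: Compute ||x||.
||x|| = 10.7714
Step 2: Compute scaling factor.
scale = max(0, 1 - 1.09/10.7714) = 0.8988
Step 3: prox(x) = [-4.0707, 5.5707, 4.2653, 5.2852]
||prox(x)|| = 9.6814
Step 4: Proximal objective.
0.5*||prox-x||^2 = 0.5941
lambda*||prox|| = 10.5527
Total = 11.1467


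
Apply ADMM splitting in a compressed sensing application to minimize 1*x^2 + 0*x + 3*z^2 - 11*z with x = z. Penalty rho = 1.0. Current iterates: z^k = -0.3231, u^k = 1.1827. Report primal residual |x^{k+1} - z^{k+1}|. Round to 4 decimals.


ADMM iteration with rho = 1.0, z^k = -0.3231, u^k = 1.1827
Step 1: x-update.
Minimize 1*x^2 + 0*x + (1.0/2)*(x + 0.3231 + 1.1827)^2
FOC: (2*1 + 1.0)*x = 0 + 1.0*(-0.3231 - 1.1827)
x^{k+1} = -0.5019
Step 2: z-update.
Minimize 3*z^2 - 11*z + (1.0/2)*(-0.5019 - z + 1.1827)^2
FOC: (2*3 + 1.0)*z = 11 + 1.0*(-0.5019 + 1.1827)
z^{k+1} = 1.6687
Step 3: u-update.
u^{k+1} = 1.1827 - 0.5019 - 1.6687 = -0.9879
Step 4: Primal residual = |-0.5019 - 1.6687| = 2.1706


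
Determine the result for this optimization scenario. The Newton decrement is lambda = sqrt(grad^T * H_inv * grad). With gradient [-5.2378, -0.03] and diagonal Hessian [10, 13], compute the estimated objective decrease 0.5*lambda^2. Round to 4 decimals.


Step 1: H is diagonal, so H^(-1) * g = [-0.5238, -0.0023].
Step 2: g^T H^(-1) g = sum_i g_i^2 / H_ii
  = (-5.2378)^2/10 + (-0.03)^2/13
  = 2.7435 + 0.0001 = 2.7435
Step 3: Objective decrease = 0.5 * g^T H^(-1) g = 1.3718


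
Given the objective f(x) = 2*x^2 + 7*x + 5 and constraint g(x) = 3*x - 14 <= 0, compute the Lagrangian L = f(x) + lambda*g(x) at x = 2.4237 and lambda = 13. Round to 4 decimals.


Step 1: Evaluate f(x).
f(2.4237) = 2*2.4237^2 + 7*2.4237 + 5 = 33.7145
Step 2: Evaluate g(x).
g(2.4237) = 3*2.4237 - 14 = -6.7289
Step 3: Compute Lagrangian.
L = 33.7145 + 13*-6.7289 = -53.7612


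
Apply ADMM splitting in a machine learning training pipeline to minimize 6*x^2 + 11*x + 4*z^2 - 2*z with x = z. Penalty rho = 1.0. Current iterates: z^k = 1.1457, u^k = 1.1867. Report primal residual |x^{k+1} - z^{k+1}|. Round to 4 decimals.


ADMM iteration with rho = 1.0, z^k = 1.1457, u^k = 1.1867
Step 1: x-update.
Minimize 6*x^2 + 11*x + (1.0/2)*(x - 1.1457 + 1.1867)^2
FOC: (2*6 + 1.0)*x = -11 + 1.0*(1.1457 - 1.1867)
x^{k+1} = -0.8493
Step 2: z-update.
Minimize 4*z^2 - 2*z + (1.0/2)*(-0.8493 - z + 1.1867)^2
FOC: (2*4 + 1.0)*z = 2 + 1.0*(-0.8493 + 1.1867)
z^{k+1} = 0.2597
Step 3: u-update.
u^{k+1} = 1.1867 - 0.8493 - 0.2597 = 0.0777
Step 4: Primal residual = |-0.8493 - 0.2597| = 1.109


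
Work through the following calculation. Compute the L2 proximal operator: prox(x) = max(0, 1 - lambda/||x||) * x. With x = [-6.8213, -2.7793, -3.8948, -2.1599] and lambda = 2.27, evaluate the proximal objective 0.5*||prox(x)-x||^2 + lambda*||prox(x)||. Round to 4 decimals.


Step 1: Compute ||x||.
||x|| = 8.6075
Step 2: Compute scaling factor.
scale = max(0, 1 - 2.27/8.6075) = 0.7363
Step 3: prox(x) = [-5.0224, -2.0463, -2.8677, -1.5903]
||prox(x)|| = 6.3375
Step 4: Proximal objective.
0.5*||prox-x||^2 = 2.5765
lambda*||prox|| = 14.3861
Total = 16.9626


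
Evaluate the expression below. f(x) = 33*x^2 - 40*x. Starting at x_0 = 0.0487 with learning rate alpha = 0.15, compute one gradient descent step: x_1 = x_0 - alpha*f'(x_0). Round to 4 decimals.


We compute the gradient at x_0 and apply the update.
f'(x) = 66*x - 40
f'(0.0487) = 66*0.0487 - 40 = -36.7858
x_1 = 0.0487 - 0.15*-36.7858 = 5.5666


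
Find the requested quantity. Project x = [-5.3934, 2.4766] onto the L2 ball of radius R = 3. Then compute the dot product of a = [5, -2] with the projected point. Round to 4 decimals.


Step 1: Compute ||x|| (intermediates to 6 decimals).
||x|| = sqrt((-5.3934)^2 + 2.4766^2) = 5.934839
Step 2: Project.
Since ||x|| > R, scale = R/||x|| = 3/5.934839 = 0.50549, proj(x) = scale * x
proj(x) = [-2.72631, 1.251897]
Step 3: Dot product.
a^T * proj(x) = 5*(-2.72631) - 2*1.251897 = -16.1353


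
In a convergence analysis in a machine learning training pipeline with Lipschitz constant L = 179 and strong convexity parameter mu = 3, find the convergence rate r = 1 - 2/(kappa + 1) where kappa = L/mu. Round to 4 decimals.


Step 1: Compute the condition number.
kappa = L/mu = 179/3 = 59.6667
Step 2: Compute the convergence rate.
r = 1 - 2/(kappa + 1) = 1 - 2*mu/(L + mu) = (L - mu)/(L + mu) = 176/182 = 0.967


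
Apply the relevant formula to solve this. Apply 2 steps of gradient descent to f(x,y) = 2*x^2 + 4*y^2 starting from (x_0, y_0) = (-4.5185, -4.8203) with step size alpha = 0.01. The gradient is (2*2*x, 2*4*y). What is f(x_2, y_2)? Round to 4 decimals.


Gradient descent on f(x,y) = 2*x^2 + 4*y^2.
Starting point: (-4.5185, -4.8203), alpha = 0.01
Step 1: grad_x = 2*2*-4.5185 = -18.074, grad_y = 2*4*-4.8203 = -38.5624
  x_1 = -4.5185 - 0.01*-18.074 = -4.3378
  y_1 = -4.8203 - 0.01*-38.5624 = -4.4347
Step 2: grad_x = 2*2*-4.3378 = -17.351, grad_y = 2*4*-4.4347 = -35.4774
  x_2 = -4.3378 - 0.01*-17.351 = -4.1642
  y_2 = -4.4347 - 0.01*-35.4774 = -4.0799
f(-4.1642, -4.0799) = 2*(-4.1642)^2 + 4*(-4.0799)^2 = 101.2643


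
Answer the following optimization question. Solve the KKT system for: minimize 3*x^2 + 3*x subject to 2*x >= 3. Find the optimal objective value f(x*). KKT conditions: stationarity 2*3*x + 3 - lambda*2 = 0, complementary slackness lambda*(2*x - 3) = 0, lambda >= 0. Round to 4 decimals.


Step 1: Try lambda = 0 (constraint inactive).
x_unc = -3/(2*3) = -0.5
Check: 2*-0.5 = -1.0 < 3 -- violated!
Step 2: Constraint must be active: 2*x = 3
x* = 3/2 = 1.5
lambda = (2*3*1.5 + 3)/2 = 6.0
Step 3: Compute optimal value.
f(x*) = 3*1.5^2 + 3*1.5 = 11.25


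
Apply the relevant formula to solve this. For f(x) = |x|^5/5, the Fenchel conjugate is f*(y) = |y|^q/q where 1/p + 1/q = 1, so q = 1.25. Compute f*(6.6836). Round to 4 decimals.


The conjugate exponent q satisfies 1/p + 1/q = 1.
p = 5, so q = 5/(5 - 1) = 1.25
|y|^q = 6.6836^1.25 = 10.7464
f*(6.6836) = 10.7464 / 1.25 = 8.5971


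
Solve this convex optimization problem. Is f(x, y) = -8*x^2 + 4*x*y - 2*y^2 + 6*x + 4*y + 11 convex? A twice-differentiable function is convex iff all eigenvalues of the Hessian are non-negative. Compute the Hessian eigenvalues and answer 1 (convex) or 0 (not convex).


The Hessian of f(x,y) = -8*x^2 + 4*x*y - 2*y^2 + 6*x + 4*y + 11 is:
H = [[-16, 4], [4, -4]]
Trace = -16 - 4 = -20
Determinant = -16*-4 - (4)^2 = 48
Discriminant = (-20)^2 - 4*48 = 208.0
Eigenvalues: lambda_1 = -17.2111, lambda_2 = -2.7889
The function is not convex.

0


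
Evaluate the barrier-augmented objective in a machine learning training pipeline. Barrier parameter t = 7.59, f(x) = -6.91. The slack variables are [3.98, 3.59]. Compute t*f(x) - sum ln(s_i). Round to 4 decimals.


Step 1: Compute log-barrier.
ln values: [1.3813, 1.2782]
phi = -(1.3813 + 1.2782) = -2.6594
Step 2: Compute augmented objective.
t*f(x) = 7.59*-6.91 = -52.4469
Total = -52.4469 - 2.6594 = -55.1063
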